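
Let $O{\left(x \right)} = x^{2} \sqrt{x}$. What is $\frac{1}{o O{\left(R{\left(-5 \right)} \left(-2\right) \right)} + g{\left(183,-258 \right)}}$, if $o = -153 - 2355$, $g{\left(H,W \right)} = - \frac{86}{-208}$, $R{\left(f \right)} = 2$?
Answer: $\frac{4472}{69666132199225} + \frac{868048896 i}{69666132199225} \approx 6.4192 \cdot 10^{-11} + 1.246 \cdot 10^{-5} i$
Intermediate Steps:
$O{\left(x \right)} = x^{\frac{5}{2}}$
$g{\left(H,W \right)} = \frac{43}{104}$ ($g{\left(H,W \right)} = \left(-86\right) \left(- \frac{1}{208}\right) = \frac{43}{104}$)
$o = -2508$
$\frac{1}{o O{\left(R{\left(-5 \right)} \left(-2\right) \right)} + g{\left(183,-258 \right)}} = \frac{1}{- 2508 \left(2 \left(-2\right)\right)^{\frac{5}{2}} + \frac{43}{104}} = \frac{1}{- 2508 \left(-4\right)^{\frac{5}{2}} + \frac{43}{104}} = \frac{1}{- 2508 \cdot 32 i + \frac{43}{104}} = \frac{1}{- 80256 i + \frac{43}{104}} = \frac{1}{\frac{43}{104} - 80256 i} = \frac{10816 \left(\frac{43}{104} + 80256 i\right)}{69666132199225}$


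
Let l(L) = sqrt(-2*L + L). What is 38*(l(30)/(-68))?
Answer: -19*I*sqrt(30)/34 ≈ -3.0608*I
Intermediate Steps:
l(L) = sqrt(-L)
38*(l(30)/(-68)) = 38*(sqrt(-1*30)/(-68)) = 38*(sqrt(-30)*(-1/68)) = 38*((I*sqrt(30))*(-1/68)) = 38*(-I*sqrt(30)/68) = -19*I*sqrt(30)/34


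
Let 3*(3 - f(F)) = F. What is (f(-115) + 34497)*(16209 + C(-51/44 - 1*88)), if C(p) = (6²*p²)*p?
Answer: -18755248790088495/21296 ≈ -8.8069e+11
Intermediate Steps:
f(F) = 3 - F/3
C(p) = 36*p³ (C(p) = (36*p²)*p = 36*p³)
(f(-115) + 34497)*(16209 + C(-51/44 - 1*88)) = ((3 - ⅓*(-115)) + 34497)*(16209 + 36*(-51/44 - 1*88)³) = ((3 + 115/3) + 34497)*(16209 + 36*(-51*1/44 - 88)³) = (124/3 + 34497)*(16209 + 36*(-51/44 - 88)³) = 103615*(16209 + 36*(-3923/44)³)/3 = 103615*(16209 + 36*(-60374691467/85184))/3 = 103615*(16209 - 543372223203/21296)/3 = (103615/3)*(-543027036339/21296) = -18755248790088495/21296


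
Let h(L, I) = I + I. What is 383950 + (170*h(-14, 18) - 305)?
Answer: 389765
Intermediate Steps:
h(L, I) = 2*I
383950 + (170*h(-14, 18) - 305) = 383950 + (170*(2*18) - 305) = 383950 + (170*36 - 305) = 383950 + (6120 - 305) = 383950 + 5815 = 389765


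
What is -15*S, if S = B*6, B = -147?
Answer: 13230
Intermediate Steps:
S = -882 (S = -147*6 = -882)
-15*S = -15*(-882) = 13230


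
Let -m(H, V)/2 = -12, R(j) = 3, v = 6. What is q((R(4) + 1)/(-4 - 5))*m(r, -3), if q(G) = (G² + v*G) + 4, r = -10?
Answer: 992/27 ≈ 36.741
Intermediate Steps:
m(H, V) = 24 (m(H, V) = -2*(-12) = 24)
q(G) = 4 + G² + 6*G (q(G) = (G² + 6*G) + 4 = 4 + G² + 6*G)
q((R(4) + 1)/(-4 - 5))*m(r, -3) = (4 + ((3 + 1)/(-4 - 5))² + 6*((3 + 1)/(-4 - 5)))*24 = (4 + (4/(-9))² + 6*(4/(-9)))*24 = (4 + (4*(-⅑))² + 6*(4*(-⅑)))*24 = (4 + (-4/9)² + 6*(-4/9))*24 = (4 + 16/81 - 8/3)*24 = (124/81)*24 = 992/27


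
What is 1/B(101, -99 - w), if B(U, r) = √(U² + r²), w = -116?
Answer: √10490/10490 ≈ 0.0097637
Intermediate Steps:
1/B(101, -99 - w) = 1/(√(101² + (-99 - 1*(-116))²)) = 1/(√(10201 + (-99 + 116)²)) = 1/(√(10201 + 17²)) = 1/(√(10201 + 289)) = 1/(√10490) = √10490/10490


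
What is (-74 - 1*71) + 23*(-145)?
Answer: -3480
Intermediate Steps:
(-74 - 1*71) + 23*(-145) = (-74 - 71) - 3335 = -145 - 3335 = -3480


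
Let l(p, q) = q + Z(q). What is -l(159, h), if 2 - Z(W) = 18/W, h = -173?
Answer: 29565/173 ≈ 170.90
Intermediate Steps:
Z(W) = 2 - 18/W
l(p, q) = 2 + q - 18/q (l(p, q) = q + (2 - 18/q) = 2 + q - 18/q)
-l(159, h) = -(2 - 173 - 18/(-173)) = -(2 - 173 - 18*(-1/173)) = -(2 - 173 + 18/173) = -1*(-29565/173) = 29565/173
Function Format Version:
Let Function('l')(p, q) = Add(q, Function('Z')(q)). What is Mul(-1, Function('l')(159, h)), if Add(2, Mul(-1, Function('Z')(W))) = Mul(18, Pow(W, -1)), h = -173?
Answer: Rational(29565, 173) ≈ 170.90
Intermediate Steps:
Function('Z')(W) = Add(2, Mul(-18, Pow(W, -1))) (Function('Z')(W) = Add(2, Mul(-1, Mul(18, Pow(W, -1)))) = Add(2, Mul(-18, Pow(W, -1))))
Function('l')(p, q) = Add(2, q, Mul(-18, Pow(q, -1))) (Function('l')(p, q) = Add(q, Add(2, Mul(-18, Pow(q, -1)))) = Add(2, q, Mul(-18, Pow(q, -1))))
Mul(-1, Function('l')(159, h)) = Mul(-1, Add(2, -173, Mul(-18, Pow(-173, -1)))) = Mul(-1, Add(2, -173, Mul(-18, Rational(-1, 173)))) = Mul(-1, Add(2, -173, Rational(18, 173))) = Mul(-1, Rational(-29565, 173)) = Rational(29565, 173)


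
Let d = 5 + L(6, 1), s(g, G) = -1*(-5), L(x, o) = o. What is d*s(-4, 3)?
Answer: 30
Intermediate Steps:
s(g, G) = 5
d = 6 (d = 5 + 1 = 6)
d*s(-4, 3) = 6*5 = 30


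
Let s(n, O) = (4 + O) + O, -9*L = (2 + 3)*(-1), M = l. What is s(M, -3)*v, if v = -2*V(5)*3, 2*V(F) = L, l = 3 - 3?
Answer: 10/3 ≈ 3.3333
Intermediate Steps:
l = 0
M = 0
L = 5/9 (L = -(2 + 3)*(-1)/9 = -5*(-1)/9 = -⅑*(-5) = 5/9 ≈ 0.55556)
s(n, O) = 4 + 2*O
V(F) = 5/18 (V(F) = (½)*(5/9) = 5/18)
v = -5/3 (v = -2*5/18*3 = -5/9*3 = -5/3 ≈ -1.6667)
s(M, -3)*v = (4 + 2*(-3))*(-5/3) = (4 - 6)*(-5/3) = -2*(-5/3) = 10/3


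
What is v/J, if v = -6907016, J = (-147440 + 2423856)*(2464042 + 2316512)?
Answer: -863377/1360316201808 ≈ -6.3469e-7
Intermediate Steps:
J = 10882529614464 (J = 2276416*4780554 = 10882529614464)
v/J = -6907016/10882529614464 = -6907016*1/10882529614464 = -863377/1360316201808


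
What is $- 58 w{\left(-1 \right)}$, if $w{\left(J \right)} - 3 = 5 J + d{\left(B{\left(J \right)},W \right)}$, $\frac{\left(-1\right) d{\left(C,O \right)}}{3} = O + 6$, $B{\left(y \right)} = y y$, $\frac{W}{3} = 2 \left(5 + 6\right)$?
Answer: $12644$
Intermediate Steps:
$W = 66$ ($W = 3 \cdot 2 \left(5 + 6\right) = 3 \cdot 2 \cdot 11 = 3 \cdot 22 = 66$)
$B{\left(y \right)} = y^{2}$
$d{\left(C,O \right)} = -18 - 3 O$ ($d{\left(C,O \right)} = - 3 \left(O + 6\right) = - 3 \left(6 + O\right) = -18 - 3 O$)
$w{\left(J \right)} = -213 + 5 J$ ($w{\left(J \right)} = 3 + \left(5 J - 216\right) = 3 + \left(-216 + 5 J\right) = -213 + 5 J$)
$- 58 w{\left(-1 \right)} = - 58 \left(-213 + 5 \left(-1\right)\right) = - 58 \left(-213 - 5\right) = \left(-58\right) \left(-218\right) = 12644$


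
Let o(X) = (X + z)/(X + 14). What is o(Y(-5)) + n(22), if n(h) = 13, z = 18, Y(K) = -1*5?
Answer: 130/9 ≈ 14.444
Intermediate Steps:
Y(K) = -5
o(X) = (18 + X)/(14 + X) (o(X) = (X + 18)/(X + 14) = (18 + X)/(14 + X))
o(Y(-5)) + n(22) = (18 - 5)/(14 - 5) + 13 = 13/9 + 13 = 130/9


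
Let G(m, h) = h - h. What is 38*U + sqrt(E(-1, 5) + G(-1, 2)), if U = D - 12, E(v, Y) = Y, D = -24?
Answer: -1368 + sqrt(5) ≈ -1365.8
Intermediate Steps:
G(m, h) = 0
U = -36 (U = -24 - 12 = -36)
38*U + sqrt(E(-1, 5) + G(-1, 2)) = 38*(-36) + sqrt(5 + 0) = -1368 + sqrt(5)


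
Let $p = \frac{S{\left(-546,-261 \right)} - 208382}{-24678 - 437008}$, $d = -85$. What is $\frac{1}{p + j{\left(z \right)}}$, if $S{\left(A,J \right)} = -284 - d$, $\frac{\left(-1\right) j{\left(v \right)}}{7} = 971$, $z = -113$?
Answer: $- \frac{461686}{3137871161} \approx -0.00014713$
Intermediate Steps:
$j{\left(v \right)} = -6797$ ($j{\left(v \right)} = \left(-7\right) 971 = -6797$)
$S{\left(A,J \right)} = -199$ ($S{\left(A,J \right)} = -284 - -85 = -284 + 85 = -199$)
$p = \frac{208581}{461686}$ ($p = \frac{-199 - 208382}{-24678 - 437008} = - \frac{208581}{-461686} = \left(-208581\right) \left(- \frac{1}{461686}\right) = \frac{208581}{461686} \approx 0.45178$)
$\frac{1}{p + j{\left(z \right)}} = \frac{1}{\frac{208581}{461686} - 6797} = \frac{1}{- \frac{3137871161}{461686}} = - \frac{461686}{3137871161}$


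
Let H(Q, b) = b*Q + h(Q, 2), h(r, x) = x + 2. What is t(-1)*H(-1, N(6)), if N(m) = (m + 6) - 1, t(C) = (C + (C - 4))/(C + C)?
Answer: -21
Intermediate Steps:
t(C) = (-4 + 2*C)/(2*C) (t(C) = (C + (-4 + C))/((2*C)) = (-4 + 2*C)*(1/(2*C)) = (-4 + 2*C)/(2*C))
h(r, x) = 2 + x
N(m) = 5 + m (N(m) = (6 + m) - 1 = 5 + m)
H(Q, b) = 4 + Q*b (H(Q, b) = b*Q + (2 + 2) = Q*b + 4 = 4 + Q*b)
t(-1)*H(-1, N(6)) = ((-2 - 1)/(-1))*(4 - (5 + 6)) = (-1*(-3))*(4 - 1*11) = 3*(4 - 11) = 3*(-7) = -21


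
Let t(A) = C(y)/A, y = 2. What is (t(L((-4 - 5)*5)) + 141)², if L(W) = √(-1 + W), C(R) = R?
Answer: (3243 - I*√46)²/529 ≈ 19881.0 - 83.157*I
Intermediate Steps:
t(A) = 2/A
(t(L((-4 - 5)*5)) + 141)² = (2/(√(-1 + (-4 - 5)*5)) + 141)² = (2/(√(-1 - 9*5)) + 141)² = (2/(√(-1 - 45)) + 141)² = (2/(√(-46)) + 141)² = (2/((I*√46)) + 141)² = (2*(-I*√46/46) + 141)² = (-I*√46/23 + 141)² = (141 - I*√46/23)²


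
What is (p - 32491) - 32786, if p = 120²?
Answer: -50877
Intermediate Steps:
p = 14400
(p - 32491) - 32786 = (14400 - 32491) - 32786 = -18091 - 32786 = -50877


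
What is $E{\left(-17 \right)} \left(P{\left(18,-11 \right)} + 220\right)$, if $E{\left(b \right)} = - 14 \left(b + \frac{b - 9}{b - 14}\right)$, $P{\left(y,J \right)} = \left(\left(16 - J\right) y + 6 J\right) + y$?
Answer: $\frac{4615212}{31} \approx 1.4888 \cdot 10^{5}$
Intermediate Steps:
$P{\left(y,J \right)} = y + 6 J + y \left(16 - J\right)$ ($P{\left(y,J \right)} = \left(y \left(16 - J\right) + 6 J\right) + y = \left(6 J + y \left(16 - J\right)\right) + y = y + 6 J + y \left(16 - J\right)$)
$E{\left(b \right)} = - 14 b - \frac{14 \left(-9 + b\right)}{-14 + b}$ ($E{\left(b \right)} = - 14 \left(b + \frac{-9 + b}{-14 + b}\right) = - 14 b - \frac{14 \left(-9 + b\right)}{-14 + b}$)
$E{\left(-17 \right)} \left(P{\left(18,-11 \right)} + 220\right) = \frac{14 \left(9 - \left(-17\right)^{2} + 13 \left(-17\right)\right)}{-14 - 17} \left(\left(6 \left(-11\right) + 17 \cdot 18 - \left(-11\right) 18\right) + 220\right) = \frac{14 \left(9 - 289 - 221\right)}{-31} \left(\left(-66 + 306 + 198\right) + 220\right) = 14 \left(- \frac{1}{31}\right) \left(9 - 289 - 221\right) \left(438 + 220\right) = 14 \left(- \frac{1}{31}\right) \left(-501\right) 658 = \frac{7014}{31} \cdot 658 = \frac{4615212}{31}$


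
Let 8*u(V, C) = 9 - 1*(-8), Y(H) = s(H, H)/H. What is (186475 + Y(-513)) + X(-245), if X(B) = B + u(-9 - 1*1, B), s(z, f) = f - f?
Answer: 1489857/8 ≈ 1.8623e+5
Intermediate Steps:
s(z, f) = 0
Y(H) = 0 (Y(H) = 0/H = 0)
u(V, C) = 17/8 (u(V, C) = (9 - 1*(-8))/8 = (9 + 8)/8 = (1/8)*17 = 17/8)
X(B) = 17/8 + B (X(B) = B + 17/8 = 17/8 + B)
(186475 + Y(-513)) + X(-245) = (186475 + 0) + (17/8 - 245) = 186475 - 1943/8 = 1489857/8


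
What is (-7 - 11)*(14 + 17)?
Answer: -558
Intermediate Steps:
(-7 - 11)*(14 + 17) = -18*31 = -558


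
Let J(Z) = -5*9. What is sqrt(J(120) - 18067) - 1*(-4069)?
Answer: 4069 + 8*I*sqrt(283) ≈ 4069.0 + 134.58*I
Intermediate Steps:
J(Z) = -45
sqrt(J(120) - 18067) - 1*(-4069) = sqrt(-45 - 18067) - 1*(-4069) = sqrt(-18112) + 4069 = 8*I*sqrt(283) + 4069 = 4069 + 8*I*sqrt(283)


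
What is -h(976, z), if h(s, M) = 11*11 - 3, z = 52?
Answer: -118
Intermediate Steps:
h(s, M) = 118 (h(s, M) = 121 - 3 = 118)
-h(976, z) = -1*118 = -118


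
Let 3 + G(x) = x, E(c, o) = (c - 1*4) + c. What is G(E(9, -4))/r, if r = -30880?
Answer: -11/30880 ≈ -0.00035622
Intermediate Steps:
E(c, o) = -4 + 2*c (E(c, o) = (c - 4) + c = (-4 + c) + c = -4 + 2*c)
G(x) = -3 + x
G(E(9, -4))/r = (-3 + (-4 + 2*9))/(-30880) = (-3 + (-4 + 18))*(-1/30880) = (-3 + 14)*(-1/30880) = 11*(-1/30880) = -11/30880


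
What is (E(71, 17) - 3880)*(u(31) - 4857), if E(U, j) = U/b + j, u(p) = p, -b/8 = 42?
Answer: 3132168107/168 ≈ 1.8644e+7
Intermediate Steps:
b = -336 (b = -8*42 = -336)
E(U, j) = j - U/336 (E(U, j) = U/(-336) + j = -U/336 + j = j - U/336)
(E(71, 17) - 3880)*(u(31) - 4857) = ((17 - 1/336*71) - 3880)*(31 - 4857) = ((17 - 71/336) - 3880)*(-4826) = (5641/336 - 3880)*(-4826) = -1298039/336*(-4826) = 3132168107/168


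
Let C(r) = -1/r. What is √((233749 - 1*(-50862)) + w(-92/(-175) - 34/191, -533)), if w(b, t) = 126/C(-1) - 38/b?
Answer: 4*√600701822097/5811 ≈ 533.50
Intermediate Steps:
w(b, t) = 126 - 38/b (w(b, t) = 126/((-1/(-1))) - 38/b = 126/((-1*(-1))) - 38/b = 126/1 - 38/b = 126*1 - 38/b = 126 - 38/b)
√((233749 - 1*(-50862)) + w(-92/(-175) - 34/191, -533)) = √((233749 - 1*(-50862)) + (126 - 38/(-92/(-175) - 34/191))) = √((233749 + 50862) + (126 - 38/(-92*(-1/175) - 34*1/191))) = √(284611 + (126 - 38/(92/175 - 34/191))) = √(284611 + (126 - 38/11622/33425)) = √(284611 + (126 - 38*33425/11622)) = √(284611 + (126 - 635075/5811)) = √(284611 + 97111/5811) = √(1653971632/5811) = 4*√600701822097/5811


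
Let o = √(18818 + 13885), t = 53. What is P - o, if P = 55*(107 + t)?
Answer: 8800 - √32703 ≈ 8619.2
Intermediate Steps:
P = 8800 (P = 55*(107 + 53) = 55*160 = 8800)
o = √32703 ≈ 180.84
P - o = 8800 - √32703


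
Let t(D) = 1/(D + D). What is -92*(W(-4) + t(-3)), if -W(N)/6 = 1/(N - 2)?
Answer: -230/3 ≈ -76.667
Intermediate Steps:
t(D) = 1/(2*D)
W(N) = -6/(-2 + N) (W(N) = -6/(N - 2) = -6/(-2 + N))
-92*(W(-4) + t(-3)) = -92*(-6/(-2 - 4) + (½)/(-3)) = -92*(-6/(-6) + (½)*(-⅓)) = -92*(-6*(-⅙) - ⅙) = -92*(1 - ⅙) = -92*5/6 = -23*10/3 = -230/3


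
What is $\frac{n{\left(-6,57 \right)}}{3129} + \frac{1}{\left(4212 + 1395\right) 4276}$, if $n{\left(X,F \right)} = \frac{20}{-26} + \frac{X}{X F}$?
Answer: $- \frac{211937345}{882371504196} \approx -0.00024019$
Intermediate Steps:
$n{\left(X,F \right)} = - \frac{10}{13} + \frac{1}{F}$ ($n{\left(X,F \right)} = 20 \left(- \frac{1}{26}\right) + \frac{X}{F X} = - \frac{10}{13} + X \frac{1}{F X} = - \frac{10}{13} + \frac{1}{F}$)
$\frac{n{\left(-6,57 \right)}}{3129} + \frac{1}{\left(4212 + 1395\right) 4276} = \frac{- \frac{10}{13} + \frac{1}{57}}{3129} + \frac{1}{\left(4212 + 1395\right) 4276} = \left(- \frac{10}{13} + \frac{1}{57}\right) \frac{1}{3129} + \frac{1}{5607} \cdot \frac{1}{4276} = \left(- \frac{557}{741}\right) \frac{1}{3129} + \frac{1}{5607} \cdot \frac{1}{4276} = - \frac{557}{2318589} + \frac{1}{23975532} = - \frac{211937345}{882371504196}$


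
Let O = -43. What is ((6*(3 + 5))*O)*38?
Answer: -78432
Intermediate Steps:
((6*(3 + 5))*O)*38 = ((6*(3 + 5))*(-43))*38 = ((6*8)*(-43))*38 = (48*(-43))*38 = -2064*38 = -78432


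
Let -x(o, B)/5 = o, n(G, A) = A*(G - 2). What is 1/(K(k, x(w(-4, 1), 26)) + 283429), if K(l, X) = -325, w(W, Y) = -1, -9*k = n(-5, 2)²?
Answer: 1/283104 ≈ 3.5323e-6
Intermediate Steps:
n(G, A) = A*(-2 + G)
k = -196/9 (k = -4*(-2 - 5)²/9 = -(2*(-7))²/9 = -⅑*(-14)² = -⅑*196 = -196/9 ≈ -21.778)
x(o, B) = -5*o
1/(K(k, x(w(-4, 1), 26)) + 283429) = 1/(-325 + 283429) = 1/283104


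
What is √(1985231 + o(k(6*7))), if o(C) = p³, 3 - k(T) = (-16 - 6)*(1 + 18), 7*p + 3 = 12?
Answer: √4766544734/49 ≈ 1409.0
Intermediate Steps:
p = 9/7 (p = -3/7 + (⅐)*12 = -3/7 + 12/7 = 9/7 ≈ 1.2857)
k(T) = 421 (k(T) = 3 - (-16 - 6)*(1 + 18) = 3 - (-22)*19 = 3 - 1*(-418) = 3 + 418 = 421)
o(C) = 729/343 (o(C) = (9/7)³ = 729/343)
√(1985231 + o(k(6*7))) = √(1985231 + 729/343) = √(680934962/343) = √4766544734/49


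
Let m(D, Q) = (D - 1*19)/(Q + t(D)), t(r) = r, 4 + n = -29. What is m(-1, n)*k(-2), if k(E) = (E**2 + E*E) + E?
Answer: 60/17 ≈ 3.5294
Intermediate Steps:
n = -33 (n = -4 - 29 = -33)
m(D, Q) = (-19 + D)/(D + Q) (m(D, Q) = (D - 1*19)/(Q + D) = (D - 19)/(D + Q) = (-19 + D)/(D + Q))
k(E) = E + 2*E**2 (k(E) = (E**2 + E**2) + E = 2*E**2 + E = E + 2*E**2)
m(-1, n)*k(-2) = ((-19 - 1)/(-1 - 33))*(-2*(1 + 2*(-2))) = (-20/(-34))*(-2*(1 - 4)) = (-1/34*(-20))*(-2*(-3)) = (10/17)*6 = 60/17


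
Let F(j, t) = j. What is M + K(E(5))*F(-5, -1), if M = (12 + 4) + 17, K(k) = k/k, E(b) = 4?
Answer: 28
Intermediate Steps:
K(k) = 1
M = 33 (M = 16 + 17 = 33)
M + K(E(5))*F(-5, -1) = 33 + 1*(-5) = 33 - 5 = 28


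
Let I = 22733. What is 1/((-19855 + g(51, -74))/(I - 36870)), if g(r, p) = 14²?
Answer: 14137/19659 ≈ 0.71911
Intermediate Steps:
g(r, p) = 196
1/((-19855 + g(51, -74))/(I - 36870)) = 1/((-19855 + 196)/(22733 - 36870)) = 1/(-19659/(-14137)) = 1/(-19659*(-1/14137)) = 1/(19659/14137) = 14137/19659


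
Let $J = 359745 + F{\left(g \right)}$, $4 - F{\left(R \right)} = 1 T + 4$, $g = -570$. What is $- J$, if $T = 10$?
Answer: $-359735$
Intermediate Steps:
$F{\left(R \right)} = -10$ ($F{\left(R \right)} = 4 - \left(1 \cdot 10 + 4\right) = 4 - \left(10 + 4\right) = 4 - 14 = -10$)
$J = 359735$ ($J = 359745 - 10 = 359735$)
$- J = \left(-1\right) 359735 = -359735$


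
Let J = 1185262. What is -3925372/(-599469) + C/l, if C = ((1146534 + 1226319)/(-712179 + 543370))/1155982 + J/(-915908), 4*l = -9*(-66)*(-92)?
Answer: 399382161510903524655988049/60991356157069309967433438 ≈ 6.5482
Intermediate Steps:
l = -13662 (l = (-9*(-66)*(-92))/4 = (594*(-92))/4 = (¼)*(-54648) = -13662)
C = -28911799510302535/22341304830748463 (C = ((1146534 + 1226319)/(-712179 + 543370))/1155982 + 1185262/(-915908) = (2372853/(-168809))*(1/1155982) + 1185262*(-1/915908) = (2372853*(-1/168809))*(1/1155982) - 592631/457954 = -2372853/168809*1/1155982 - 592631/457954 = -2372853/195140165438 - 592631/457954 = -28911799510302535/22341304830748463 ≈ -1.2941)
-3925372/(-599469) + C/l = -3925372/(-599469) - 28911799510302535/22341304830748463/(-13662) = -3925372*(-1/599469) - 28911799510302535/22341304830748463*(-1/13662) = 3925372/599469 + 28911799510302535/305226906597685501506 = 399382161510903524655988049/60991356157069309967433438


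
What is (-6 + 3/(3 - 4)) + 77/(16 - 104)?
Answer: -79/8 ≈ -9.8750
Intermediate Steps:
(-6 + 3/(3 - 4)) + 77/(16 - 104) = (-6 + 3/(-1)) + 77/(-88) = (-6 - 1*3) + 77*(-1/88) = (-6 - 3) - 7/8 = -9 - 7/8 = -79/8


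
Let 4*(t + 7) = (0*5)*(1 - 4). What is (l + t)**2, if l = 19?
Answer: 144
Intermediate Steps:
t = -7 (t = -7 + ((0*5)*(1 - 4))/4 = -7 + (0*(-3))/4 = -7 + (1/4)*0 = -7 + 0 = -7)
(l + t)**2 = (19 - 7)**2 = 12**2 = 144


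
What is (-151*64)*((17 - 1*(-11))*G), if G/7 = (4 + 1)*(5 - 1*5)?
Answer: 0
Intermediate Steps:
G = 0 (G = 7*((4 + 1)*(5 - 1*5)) = 7*(5*(5 - 5)) = 7*(5*0) = 7*0 = 0)
(-151*64)*((17 - 1*(-11))*G) = (-151*64)*((17 - 1*(-11))*0) = -9664*(17 + 11)*0 = -270592*0 = -9664*0 = 0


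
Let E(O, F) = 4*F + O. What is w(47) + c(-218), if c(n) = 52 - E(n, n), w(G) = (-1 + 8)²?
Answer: 1191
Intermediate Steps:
E(O, F) = O + 4*F
w(G) = 49 (w(G) = 7² = 49)
c(n) = 52 - 5*n (c(n) = 52 - (n + 4*n) = 52 - 5*n)
w(47) + c(-218) = 49 + (52 - 5*(-218)) = 49 + (52 + 1090) = 49 + 1142 = 1191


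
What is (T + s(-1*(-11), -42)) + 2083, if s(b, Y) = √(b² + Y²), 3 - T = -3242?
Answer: 5328 + √1885 ≈ 5371.4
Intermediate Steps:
T = 3245 (T = 3 - 1*(-3242) = 3 + 3242 = 3245)
s(b, Y) = √(Y² + b²)
(T + s(-1*(-11), -42)) + 2083 = (3245 + √((-42)² + (-1*(-11))²)) + 2083 = (3245 + √(1764 + 11²)) + 2083 = (3245 + √(1764 + 121)) + 2083 = (3245 + √1885) + 2083 = 5328 + √1885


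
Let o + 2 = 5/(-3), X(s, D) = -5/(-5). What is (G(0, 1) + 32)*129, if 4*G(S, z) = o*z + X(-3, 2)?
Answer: 4042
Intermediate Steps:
X(s, D) = 1 (X(s, D) = -5*(-1/5) = 1)
o = -11/3 (o = -2 + 5/(-3) = -2 + 5*(-1/3) = -2 - 5/3 = -11/3 ≈ -3.6667)
G(S, z) = 1/4 - 11*z/12 (G(S, z) = (-11*z/3 + 1)/4 = (1 - 11*z/3)/4 = 1/4 - 11*z/12)
(G(0, 1) + 32)*129 = ((1/4 - 11/12*1) + 32)*129 = ((1/4 - 11/12) + 32)*129 = (-2/3 + 32)*129 = (94/3)*129 = 4042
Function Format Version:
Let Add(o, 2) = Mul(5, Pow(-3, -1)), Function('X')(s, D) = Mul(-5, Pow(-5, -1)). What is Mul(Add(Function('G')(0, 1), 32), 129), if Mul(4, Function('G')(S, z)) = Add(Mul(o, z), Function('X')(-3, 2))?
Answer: 4042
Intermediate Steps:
Function('X')(s, D) = 1 (Function('X')(s, D) = Mul(-5, Rational(-1, 5)) = 1)
o = Rational(-11, 3) (o = Add(-2, Mul(5, Pow(-3, -1))) = Add(-2, Mul(5, Rational(-1, 3))) = Add(-2, Rational(-5, 3)) = Rational(-11, 3) ≈ -3.6667)
Function('G')(S, z) = Add(Rational(1, 4), Mul(Rational(-11, 12), z)) (Function('G')(S, z) = Mul(Rational(1, 4), Add(Mul(Rational(-11, 3), z), 1)) = Mul(Rational(1, 4), Add(1, Mul(Rational(-11, 3), z))) = Add(Rational(1, 4), Mul(Rational(-11, 12), z)))
Mul(Add(Function('G')(0, 1), 32), 129) = Mul(Add(Add(Rational(1, 4), Mul(Rational(-11, 12), 1)), 32), 129) = Mul(Add(Add(Rational(1, 4), Rational(-11, 12)), 32), 129) = Mul(Add(Rational(-2, 3), 32), 129) = Mul(Rational(94, 3), 129) = 4042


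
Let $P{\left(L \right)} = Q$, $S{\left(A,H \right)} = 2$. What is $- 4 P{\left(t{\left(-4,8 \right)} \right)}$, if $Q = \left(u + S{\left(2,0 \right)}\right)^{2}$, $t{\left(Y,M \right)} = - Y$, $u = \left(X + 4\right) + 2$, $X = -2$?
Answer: $-144$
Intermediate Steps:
$u = 4$ ($u = \left(-2 + 4\right) + 2 = 2 + 2 = 4$)
$Q = 36$ ($Q = \left(4 + 2\right)^{2} = 6^{2} = 36$)
$P{\left(L \right)} = 36$
$- 4 P{\left(t{\left(-4,8 \right)} \right)} = \left(-4\right) 36 = -144$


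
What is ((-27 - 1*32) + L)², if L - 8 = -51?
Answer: 10404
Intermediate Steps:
L = -43 (L = 8 - 51 = -43)
((-27 - 1*32) + L)² = ((-27 - 1*32) - 43)² = ((-27 - 32) - 43)² = (-59 - 43)² = (-102)² = 10404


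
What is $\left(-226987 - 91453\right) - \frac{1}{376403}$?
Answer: $- \frac{119861771321}{376403} \approx -3.1844 \cdot 10^{5}$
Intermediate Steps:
$\left(-226987 - 91453\right) - \frac{1}{376403} = -318440 - \frac{1}{376403} = - \frac{119861771321}{376403}$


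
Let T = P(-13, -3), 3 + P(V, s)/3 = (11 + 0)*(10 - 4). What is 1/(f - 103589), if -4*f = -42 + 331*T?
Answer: -4/476873 ≈ -8.3880e-6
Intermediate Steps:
P(V, s) = 189 (P(V, s) = -9 + 3*((11 + 0)*(10 - 4)) = -9 + 3*(11*6) = -9 + 3*66 = -9 + 198 = 189)
T = 189
f = -62517/4 (f = -(-42 + 331*189)/4 = -(-42 + 62559)/4 = -¼*62517 = -62517/4 ≈ -15629.)
1/(f - 103589) = 1/(-62517/4 - 103589) = 1/(-476873/4) = -4/476873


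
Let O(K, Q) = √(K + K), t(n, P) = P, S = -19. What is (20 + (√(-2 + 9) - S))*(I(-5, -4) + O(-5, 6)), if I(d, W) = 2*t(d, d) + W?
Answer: -(14 - I*√10)*(39 + √7) ≈ -583.04 + 131.7*I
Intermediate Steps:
I(d, W) = W + 2*d (I(d, W) = 2*d + W = W + 2*d)
O(K, Q) = √2*√K (O(K, Q) = √(2*K) = √2*√K)
(20 + (√(-2 + 9) - S))*(I(-5, -4) + O(-5, 6)) = (20 + (√(-2 + 9) - 1*(-19)))*((-4 + 2*(-5)) + √2*√(-5)) = (20 + (√7 + 19))*((-4 - 10) + √2*(I*√5)) = (20 + (19 + √7))*(-14 + I*√10) = (39 + √7)*(-14 + I*√10) = (-14 + I*√10)*(39 + √7)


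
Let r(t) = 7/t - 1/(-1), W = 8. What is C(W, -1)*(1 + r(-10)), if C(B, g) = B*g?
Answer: -52/5 ≈ -10.400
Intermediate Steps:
r(t) = 1 + 7/t (r(t) = 7/t - 1*(-1) = 7/t + 1 = 1 + 7/t)
C(W, -1)*(1 + r(-10)) = (8*(-1))*(1 + (7 - 10)/(-10)) = -8*(1 - 1/10*(-3)) = -8*(1 + 3/10) = -8*13/10 = -52/5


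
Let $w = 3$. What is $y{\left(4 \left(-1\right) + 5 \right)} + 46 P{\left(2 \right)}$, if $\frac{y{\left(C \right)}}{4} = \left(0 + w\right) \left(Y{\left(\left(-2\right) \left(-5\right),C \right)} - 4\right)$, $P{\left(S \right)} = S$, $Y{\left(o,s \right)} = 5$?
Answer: $104$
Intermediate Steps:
$y{\left(C \right)} = 12$ ($y{\left(C \right)} = 4 \left(0 + 3\right) \left(5 - 4\right) = 4 \cdot 3 \cdot 1 = 4 \cdot 3 = 12$)
$y{\left(4 \left(-1\right) + 5 \right)} + 46 P{\left(2 \right)} = 12 + 46 \cdot 2 = 12 + 92 = 104$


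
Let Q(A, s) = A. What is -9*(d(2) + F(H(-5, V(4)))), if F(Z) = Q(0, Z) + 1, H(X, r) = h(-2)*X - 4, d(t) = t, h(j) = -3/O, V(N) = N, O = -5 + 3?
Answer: -27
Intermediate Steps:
O = -2
h(j) = 3/2 (h(j) = -3/(-2) = -3*(-1/2) = 3/2)
H(X, r) = -4 + 3*X/2 (H(X, r) = 3*X/2 - 4 = -4 + 3*X/2)
F(Z) = 1 (F(Z) = 0 + 1 = 1)
-9*(d(2) + F(H(-5, V(4)))) = -9*(2 + 1) = -9*3 = -27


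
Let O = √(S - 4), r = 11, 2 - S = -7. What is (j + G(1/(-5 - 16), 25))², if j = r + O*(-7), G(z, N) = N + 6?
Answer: 2009 - 588*√5 ≈ 694.19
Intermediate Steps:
S = 9 (S = 2 - 1*(-7) = 2 + 7 = 9)
G(z, N) = 6 + N
O = √5 (O = √(9 - 4) = √5 ≈ 2.2361)
j = 11 - 7*√5 (j = 11 + √5*(-7) = 11 - 7*√5 ≈ -4.6525)
(j + G(1/(-5 - 16), 25))² = ((11 - 7*√5) + (6 + 25))² = ((11 - 7*√5) + 31)² = (42 - 7*√5)²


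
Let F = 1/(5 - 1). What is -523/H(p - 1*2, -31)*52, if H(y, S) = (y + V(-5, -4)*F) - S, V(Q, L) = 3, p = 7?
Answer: -108784/147 ≈ -740.03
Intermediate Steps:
F = ¼ (F = 1/4 = ¼ ≈ 0.25000)
H(y, S) = ¾ + y - S (H(y, S) = (y + 3*(¼)) - S = (y + ¾) - S = (¾ + y) - S = ¾ + y - S)
-523/H(p - 1*2, -31)*52 = -523/(¾ + (7 - 1*2) - 1*(-31))*52 = -523/(¾ + (7 - 2) + 31)*52 = -523/(¾ + 5 + 31)*52 = -523/147/4*52 = -523*4/147*52 = -2092/147*52 = -108784/147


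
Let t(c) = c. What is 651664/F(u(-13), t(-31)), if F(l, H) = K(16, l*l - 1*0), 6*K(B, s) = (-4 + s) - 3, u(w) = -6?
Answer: 3909984/29 ≈ 1.3483e+5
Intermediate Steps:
K(B, s) = -7/6 + s/6 (K(B, s) = ((-4 + s) - 3)/6 = (-7 + s)/6 = -7/6 + s/6)
F(l, H) = -7/6 + l²/6 (F(l, H) = -7/6 + (l*l - 1*0)/6 = -7/6 + (l² + 0)/6 = -7/6 + l²/6)
651664/F(u(-13), t(-31)) = 651664/(-7/6 + (⅙)*(-6)²) = 651664/(-7/6 + (⅙)*36) = 651664/(-7/6 + 6) = 651664/(29/6) = 651664*(6/29) = 3909984/29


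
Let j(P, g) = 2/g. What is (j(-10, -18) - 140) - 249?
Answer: -3502/9 ≈ -389.11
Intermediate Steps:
(j(-10, -18) - 140) - 249 = (2/(-18) - 140) - 249 = (2*(-1/18) - 140) - 249 = (-1/9 - 140) - 249 = -1261/9 - 249 = -3502/9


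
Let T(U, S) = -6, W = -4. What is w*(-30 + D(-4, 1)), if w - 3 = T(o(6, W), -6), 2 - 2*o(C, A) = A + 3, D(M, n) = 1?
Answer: 87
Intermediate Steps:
o(C, A) = -½ - A/2 (o(C, A) = 1 - (A + 3)/2 = 1 - (3 + A)/2 = 1 + (-3/2 - A/2) = -½ - A/2)
w = -3 (w = 3 - 6 = -3)
w*(-30 + D(-4, 1)) = -3*(-30 + 1) = -3*(-29) = 87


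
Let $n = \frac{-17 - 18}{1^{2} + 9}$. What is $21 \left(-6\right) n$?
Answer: $441$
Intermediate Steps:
$n = - \frac{7}{2}$ ($n = - \frac{35}{1 + 9} = - \frac{35}{10} = \left(-35\right) \frac{1}{10} = - \frac{7}{2} \approx -3.5$)
$21 \left(-6\right) n = 21 \left(-6\right) \left(- \frac{7}{2}\right) = \left(-126\right) \left(- \frac{7}{2}\right) = 441$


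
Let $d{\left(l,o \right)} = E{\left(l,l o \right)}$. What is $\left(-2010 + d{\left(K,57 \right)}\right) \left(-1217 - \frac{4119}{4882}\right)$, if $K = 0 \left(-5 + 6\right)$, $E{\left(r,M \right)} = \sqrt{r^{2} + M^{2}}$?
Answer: $\frac{5975240565}{2441} \approx 2.4479 \cdot 10^{6}$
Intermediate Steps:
$E{\left(r,M \right)} = \sqrt{M^{2} + r^{2}}$
$K = 0$ ($K = 0 \cdot 1 = 0$)
$d{\left(l,o \right)} = \sqrt{l^{2} + l^{2} o^{2}}$ ($d{\left(l,o \right)} = \sqrt{\left(l o\right)^{2} + l^{2}} = \sqrt{l^{2} o^{2} + l^{2}} = \sqrt{l^{2} + l^{2} o^{2}}$)
$\left(-2010 + d{\left(K,57 \right)}\right) \left(-1217 - \frac{4119}{4882}\right) = \left(-2010 + \sqrt{0^{2} \left(1 + 57^{2}\right)}\right) \left(-1217 - \frac{4119}{4882}\right) = \left(-2010 + \sqrt{0 \left(1 + 3249\right)}\right) \left(-1217 - \frac{4119}{4882}\right) = \left(-2010 + \sqrt{0 \cdot 3250}\right) \left(-1217 - \frac{4119}{4882}\right) = \left(-2010 + \sqrt{0}\right) \left(- \frac{5945513}{4882}\right) = \left(-2010 + 0\right) \left(- \frac{5945513}{4882}\right) = \left(-2010\right) \left(- \frac{5945513}{4882}\right) = \frac{5975240565}{2441}$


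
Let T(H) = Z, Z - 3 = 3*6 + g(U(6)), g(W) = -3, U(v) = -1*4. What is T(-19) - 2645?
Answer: -2627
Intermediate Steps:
U(v) = -4
Z = 18 (Z = 3 + (3*6 - 3) = 3 + (18 - 3) = 3 + 15 = 18)
T(H) = 18
T(-19) - 2645 = 18 - 2645 = -2627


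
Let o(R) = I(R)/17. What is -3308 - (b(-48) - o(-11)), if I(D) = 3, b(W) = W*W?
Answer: -95401/17 ≈ -5611.8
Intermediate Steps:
b(W) = W²
o(R) = 3/17
-3308 - (b(-48) - o(-11)) = -3308 - ((-48)² - 1*3/17) = -3308 - (2304 - 3/17) = -3308 - 1*39165/17 = -3308 - 39165/17 = -95401/17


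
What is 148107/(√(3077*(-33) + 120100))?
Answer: 148107*√18559/18559 ≈ 1087.2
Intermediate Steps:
148107/(√(3077*(-33) + 120100)) = 148107/(√(-101541 + 120100)) = 148107/(√18559) = 148107*(√18559/18559) = 148107*√18559/18559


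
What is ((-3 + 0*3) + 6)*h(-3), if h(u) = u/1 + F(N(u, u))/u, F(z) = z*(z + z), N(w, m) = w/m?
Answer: -11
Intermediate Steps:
F(z) = 2*z² (F(z) = z*(2*z) = 2*z²)
h(u) = u + 2/u (h(u) = u/1 + (2*(u/u)²)/u = u*1 + (2*1²)/u = u + (2*1)/u = u + 2/u)
((-3 + 0*3) + 6)*h(-3) = ((-3 + 0*3) + 6)*(-3 + 2/(-3)) = ((-3 + 0) + 6)*(-3 + 2*(-⅓)) = (-3 + 6)*(-3 - ⅔) = 3*(-11/3) = -11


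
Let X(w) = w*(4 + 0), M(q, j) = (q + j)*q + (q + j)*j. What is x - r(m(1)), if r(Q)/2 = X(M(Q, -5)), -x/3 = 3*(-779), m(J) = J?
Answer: 6883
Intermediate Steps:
M(q, j) = j*(j + q) + q*(j + q) (M(q, j) = (j + q)*q + (j + q)*j = q*(j + q) + j*(j + q) = j*(j + q) + q*(j + q))
X(w) = 4*w (X(w) = w*4 = 4*w)
x = 7011 (x = -9*(-779) = -3*(-2337) = 7011)
r(Q) = 200 - 80*Q + 8*Q² (r(Q) = 2*(4*((-5)² + Q² + 2*(-5)*Q)) = 2*(4*(25 + Q² - 10*Q)) = 2*(100 - 40*Q + 4*Q²) = 200 - 80*Q + 8*Q²)
x - r(m(1)) = 7011 - (200 - 80*1 + 8*1²) = 7011 - (200 - 80 + 8*1) = 7011 - (200 - 80 + 8) = 7011 - 1*128 = 7011 - 128 = 6883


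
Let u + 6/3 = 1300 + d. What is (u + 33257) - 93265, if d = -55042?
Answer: -113752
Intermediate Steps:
u = -53744 (u = -2 + (1300 - 55042) = -2 - 53742 = -53744)
(u + 33257) - 93265 = (-53744 + 33257) - 93265 = -20487 - 93265 = -113752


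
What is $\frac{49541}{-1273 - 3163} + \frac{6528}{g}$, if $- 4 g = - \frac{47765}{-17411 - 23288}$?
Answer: $- \frac{4716646755433}{211885540} \approx -22260.0$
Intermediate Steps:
$g = - \frac{47765}{162796}$ ($g = - \frac{\left(-47765\right) \frac{1}{-17411 - 23288}}{4} = - \frac{\left(-47765\right) \frac{1}{-40699}}{4} = - \frac{\left(-47765\right) \left(- \frac{1}{40699}\right)}{4} = \left(- \frac{1}{4}\right) \frac{47765}{40699} = - \frac{47765}{162796} \approx -0.2934$)
$\frac{49541}{-1273 - 3163} + \frac{6528}{g} = \frac{49541}{-1273 - 3163} + \frac{6528}{- \frac{47765}{162796}} = \frac{49541}{-4436} + 6528 \left(- \frac{162796}{47765}\right) = 49541 \left(- \frac{1}{4436}\right) - \frac{1062732288}{47765} = - \frac{49541}{4436} - \frac{1062732288}{47765} = - \frac{4716646755433}{211885540}$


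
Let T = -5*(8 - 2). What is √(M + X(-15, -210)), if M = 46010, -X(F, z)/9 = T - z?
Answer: √44390 ≈ 210.69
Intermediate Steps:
T = -30 (T = -5*6 = -30)
X(F, z) = 270 + 9*z (X(F, z) = -9*(-30 - z) = 270 + 9*z)
√(M + X(-15, -210)) = √(46010 + (270 + 9*(-210))) = √(46010 + (270 - 1890)) = √(46010 - 1620) = √44390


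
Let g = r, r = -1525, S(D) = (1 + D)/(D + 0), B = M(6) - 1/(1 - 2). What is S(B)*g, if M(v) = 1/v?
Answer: -19825/7 ≈ -2832.1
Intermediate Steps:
M(v) = 1/v
B = 7/6 (B = 1/6 - 1/(1 - 2) = ⅙ - 1/(-1) = ⅙ - 1*(-1) = ⅙ + 1 = 7/6 ≈ 1.1667)
S(D) = (1 + D)/D
g = -1525
S(B)*g = ((1 + 7/6)/(7/6))*(-1525) = ((6/7)*(13/6))*(-1525) = (13/7)*(-1525) = -19825/7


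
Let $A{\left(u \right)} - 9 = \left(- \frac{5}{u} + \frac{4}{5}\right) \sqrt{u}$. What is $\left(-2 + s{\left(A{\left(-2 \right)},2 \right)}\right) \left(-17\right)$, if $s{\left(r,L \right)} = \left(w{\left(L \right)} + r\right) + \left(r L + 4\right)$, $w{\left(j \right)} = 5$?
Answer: $-578 - \frac{1683 i \sqrt{2}}{10} \approx -578.0 - 238.01 i$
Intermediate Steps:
$A{\left(u \right)} = 9 + \sqrt{u} \left(\frac{4}{5} - \frac{5}{u}\right)$ ($A{\left(u \right)} = 9 + \left(- \frac{5}{u} + \frac{4}{5}\right) \sqrt{u} = 9 + \left(\frac{4}{5} - \frac{5}{u}\right) \sqrt{u} = 9 + \sqrt{u} \left(\frac{4}{5} - \frac{5}{u}\right)$)
$s{\left(r,L \right)} = 9 + r + L r$ ($s{\left(r,L \right)} = \left(5 + r\right) + \left(r L + 4\right) = \left(5 + r\right) + \left(L r + 4\right) = \left(5 + r\right) + \left(4 + L r\right) = 9 + r + L r$)
$\left(-2 + s{\left(A{\left(-2 \right)},2 \right)}\right) \left(-17\right) = \left(-2 + \left(9 + \left(9 - \frac{5}{i \sqrt{2}} + \frac{4 \sqrt{-2}}{5}\right) + 2 \left(9 - \frac{5}{i \sqrt{2}} + \frac{4 \sqrt{-2}}{5}\right)\right)\right) \left(-17\right) = \left(-2 + \left(9 + \left(9 - 5 \left(- \frac{i \sqrt{2}}{2}\right) + \frac{4 i \sqrt{2}}{5}\right) + 2 \left(9 - 5 \left(- \frac{i \sqrt{2}}{2}\right) + \frac{4 i \sqrt{2}}{5}\right)\right)\right) \left(-17\right) = \left(-2 + \left(9 + \left(9 + \frac{5 i \sqrt{2}}{2} + \frac{4 i \sqrt{2}}{5}\right) + 2 \left(9 + \frac{5 i \sqrt{2}}{2} + \frac{4 i \sqrt{2}}{5}\right)\right)\right) \left(-17\right) = \left(-2 + \left(9 + \left(9 + \frac{33 i \sqrt{2}}{10}\right) + 2 \left(9 + \frac{33 i \sqrt{2}}{10}\right)\right)\right) \left(-17\right) = \left(-2 + \left(9 + \left(9 + \frac{33 i \sqrt{2}}{10}\right) + \left(18 + \frac{33 i \sqrt{2}}{5}\right)\right)\right) \left(-17\right) = \left(-2 + \left(36 + \frac{99 i \sqrt{2}}{10}\right)\right) \left(-17\right) = \left(34 + \frac{99 i \sqrt{2}}{10}\right) \left(-17\right) = -578 - \frac{1683 i \sqrt{2}}{10}$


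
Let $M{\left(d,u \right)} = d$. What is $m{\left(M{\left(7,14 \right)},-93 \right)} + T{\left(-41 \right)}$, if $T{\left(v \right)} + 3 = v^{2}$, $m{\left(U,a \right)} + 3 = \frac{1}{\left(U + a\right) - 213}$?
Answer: $\frac{500824}{299} \approx 1675.0$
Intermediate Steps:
$m{\left(U,a \right)} = -3 + \frac{1}{-213 + U + a}$ ($m{\left(U,a \right)} = -3 + \frac{1}{\left(U + a\right) - 213} = -3 + \frac{1}{-213 + U + a}$)
$T{\left(v \right)} = -3 + v^{2}$
$m{\left(M{\left(7,14 \right)},-93 \right)} + T{\left(-41 \right)} = \frac{640 - 21 - -279}{-213 + 7 - 93} - \left(3 - \left(-41\right)^{2}\right) = \frac{640 - 21 + 279}{-299} + \left(-3 + 1681\right) = \left(- \frac{1}{299}\right) 898 + 1678 = - \frac{898}{299} + 1678 = \frac{500824}{299}$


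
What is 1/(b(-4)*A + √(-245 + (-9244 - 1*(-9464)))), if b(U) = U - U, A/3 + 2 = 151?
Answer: -I/5 ≈ -0.2*I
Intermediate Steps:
A = 447 (A = -6 + 3*151 = -6 + 453 = 447)
b(U) = 0
1/(b(-4)*A + √(-245 + (-9244 - 1*(-9464)))) = 1/(0*447 + √(-245 + (-9244 - 1*(-9464)))) = 1/(0 + √(-245 + (-9244 + 9464))) = 1/(0 + √(-245 + 220)) = 1/(0 + √(-25)) = 1/(0 + 5*I) = 1/(5*I) = -I/5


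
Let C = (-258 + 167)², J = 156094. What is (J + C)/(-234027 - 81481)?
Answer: -164375/315508 ≈ -0.52099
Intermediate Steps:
C = 8281 (C = (-91)² = 8281)
(J + C)/(-234027 - 81481) = (156094 + 8281)/(-234027 - 81481) = 164375/(-315508) = 164375*(-1/315508) = -164375/315508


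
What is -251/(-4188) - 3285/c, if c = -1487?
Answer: 14130817/6227556 ≈ 2.2691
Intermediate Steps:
-251/(-4188) - 3285/c = -251/(-4188) - 3285/(-1487) = -251*(-1/4188) - 3285*(-1/1487) = 251/4188 + 3285/1487 = 14130817/6227556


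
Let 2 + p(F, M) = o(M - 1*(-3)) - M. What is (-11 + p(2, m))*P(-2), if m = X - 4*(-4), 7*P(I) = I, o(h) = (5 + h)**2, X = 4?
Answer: -1502/7 ≈ -214.57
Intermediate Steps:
P(I) = I/7
m = 20 (m = 4 - 4*(-4) = 4 + 16 = 20)
p(F, M) = -2 + (8 + M)**2 - M (p(F, M) = -2 + ((5 + (M - 1*(-3)))**2 - M) = -2 + ((5 + (M + 3))**2 - M) = -2 + ((5 + (3 + M))**2 - M) = -2 + ((8 + M)**2 - M) = -2 + (8 + M)**2 - M)
(-11 + p(2, m))*P(-2) = (-11 + (-2 + (8 + 20)**2 - 1*20))*((1/7)*(-2)) = (-11 + (-2 + 28**2 - 20))*(-2/7) = (-11 + (-2 + 784 - 20))*(-2/7) = (-11 + 762)*(-2/7) = 751*(-2/7) = -1502/7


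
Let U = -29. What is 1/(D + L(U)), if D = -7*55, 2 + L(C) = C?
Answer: -1/416 ≈ -0.0024038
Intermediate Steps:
L(C) = -2 + C
D = -385
1/(D + L(U)) = 1/(-385 + (-2 - 29)) = 1/(-385 - 31) = 1/(-416) = -1/416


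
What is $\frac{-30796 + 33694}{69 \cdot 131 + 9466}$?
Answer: $\frac{2898}{18505} \approx 0.15661$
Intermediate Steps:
$\frac{-30796 + 33694}{69 \cdot 131 + 9466} = \frac{2898}{9039 + 9466} = \frac{2898}{18505}$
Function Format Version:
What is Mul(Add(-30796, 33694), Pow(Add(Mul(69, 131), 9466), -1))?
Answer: Rational(2898, 18505) ≈ 0.15661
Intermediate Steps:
Mul(Add(-30796, 33694), Pow(Add(Mul(69, 131), 9466), -1)) = Mul(2898, Pow(Add(9039, 9466), -1)) = Mul(2898, Pow(18505, -1)) = Mul(2898, Rational(1, 18505)) = Rational(2898, 18505)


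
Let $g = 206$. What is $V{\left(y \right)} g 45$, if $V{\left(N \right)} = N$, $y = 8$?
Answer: $74160$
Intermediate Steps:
$V{\left(y \right)} g 45 = 8 \cdot 206 \cdot 45 = 1648 \cdot 45 = 74160$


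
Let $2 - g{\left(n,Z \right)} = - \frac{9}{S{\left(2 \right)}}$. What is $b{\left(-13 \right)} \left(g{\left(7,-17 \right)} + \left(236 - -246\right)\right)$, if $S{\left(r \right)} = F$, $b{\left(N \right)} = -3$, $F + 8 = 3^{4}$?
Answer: $- \frac{106023}{73} \approx -1452.4$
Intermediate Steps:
$F = 73$ ($F = -8 + 3^{4} = -8 + 81 = 73$)
$S{\left(r \right)} = 73$
$g{\left(n,Z \right)} = \frac{155}{73}$ ($g{\left(n,Z \right)} = 2 - - \frac{9}{73} = 2 + \frac{9}{73} = \frac{155}{73}$)
$b{\left(-13 \right)} \left(g{\left(7,-17 \right)} + \left(236 - -246\right)\right) = - 3 \left(\frac{155}{73} + \left(236 - -246\right)\right) = - 3 \left(\frac{155}{73} + \left(236 + 246\right)\right) = - 3 \left(\frac{155}{73} + 482\right) = \left(-3\right) \frac{35341}{73} = - \frac{106023}{73}$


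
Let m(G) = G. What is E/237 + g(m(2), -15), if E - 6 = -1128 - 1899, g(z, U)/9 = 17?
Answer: 11080/79 ≈ 140.25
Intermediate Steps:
g(z, U) = 153 (g(z, U) = 9*17 = 153)
E = -3021 (E = 6 + (-1128 - 1899) = 6 - 3027 = -3021)
E/237 + g(m(2), -15) = -3021/237 + 153 = -3021*1/237 + 153 = -1007/79 + 153 = 11080/79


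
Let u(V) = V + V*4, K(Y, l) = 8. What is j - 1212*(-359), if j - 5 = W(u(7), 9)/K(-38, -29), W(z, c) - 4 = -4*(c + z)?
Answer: 870183/2 ≈ 4.3509e+5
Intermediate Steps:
u(V) = 5*V (u(V) = V + 4*V = 5*V)
W(z, c) = 4 - 4*c - 4*z (W(z, c) = 4 - 4*(c + z) = 4 + (-4*c - 4*z) = 4 - 4*c - 4*z)
j = -33/2 (j = 5 + (4 - 4*9 - 20*7)/8 = 5 + (4 - 36 - 4*35)*(1/8) = 5 + (4 - 36 - 140)*(1/8) = 5 - 172*1/8 = 5 - 43/2 = -33/2 ≈ -16.500)
j - 1212*(-359) = -33/2 - 1212*(-359) = -33/2 + 435108 = 870183/2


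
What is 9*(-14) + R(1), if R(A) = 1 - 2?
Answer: -127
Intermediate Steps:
R(A) = -1
9*(-14) + R(1) = 9*(-14) - 1 = -126 - 1 = -127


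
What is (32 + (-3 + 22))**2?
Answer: 2601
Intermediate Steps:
(32 + (-3 + 22))**2 = (32 + 19)**2 = 51**2 = 2601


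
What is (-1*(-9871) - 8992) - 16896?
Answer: -16017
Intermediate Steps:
(-1*(-9871) - 8992) - 16896 = (9871 - 8992) - 16896 = 879 - 16896 = -16017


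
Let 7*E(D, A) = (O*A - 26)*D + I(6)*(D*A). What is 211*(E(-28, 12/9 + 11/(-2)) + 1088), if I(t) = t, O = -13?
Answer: 680686/3 ≈ 2.2690e+5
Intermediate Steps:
E(D, A) = D*(-26 - 13*A)/7 + 6*A*D/7 (E(D, A) = ((-13*A - 26)*D + 6*(D*A))/7 = ((-26 - 13*A)*D + 6*(A*D))/7 = (D*(-26 - 13*A) + 6*A*D)/7 = D*(-26 - 13*A)/7 + 6*A*D/7)
211*(E(-28, 12/9 + 11/(-2)) + 1088) = 211*((1/7)*(-28)*(-26 - 7*(12/9 + 11/(-2))) + 1088) = 211*((1/7)*(-28)*(-26 - 7*(12*(1/9) + 11*(-1/2))) + 1088) = 211*((1/7)*(-28)*(-26 - 7*(4/3 - 11/2)) + 1088) = 211*((1/7)*(-28)*(-26 - 7*(-25/6)) + 1088) = 211*((1/7)*(-28)*(-26 + 175/6) + 1088) = 211*((1/7)*(-28)*(19/6) + 1088) = 211*(-38/3 + 1088) = 211*(3226/3) = 680686/3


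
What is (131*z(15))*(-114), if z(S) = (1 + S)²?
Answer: -3823104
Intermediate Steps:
(131*z(15))*(-114) = (131*(1 + 15)²)*(-114) = (131*16²)*(-114) = (131*256)*(-114) = 33536*(-114) = -3823104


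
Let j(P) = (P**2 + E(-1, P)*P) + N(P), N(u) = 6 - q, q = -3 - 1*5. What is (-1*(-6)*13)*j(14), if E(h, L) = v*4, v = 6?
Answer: 42588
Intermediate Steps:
q = -8 (q = -3 - 5 = -8)
N(u) = 14 (N(u) = 6 - 1*(-8) = 6 + 8 = 14)
E(h, L) = 24 (E(h, L) = 6*4 = 24)
j(P) = 14 + P**2 + 24*P (j(P) = (P**2 + 24*P) + 14 = 14 + P**2 + 24*P)
(-1*(-6)*13)*j(14) = (-1*(-6)*13)*(14 + 14**2 + 24*14) = (6*13)*(14 + 196 + 336) = 78*546 = 42588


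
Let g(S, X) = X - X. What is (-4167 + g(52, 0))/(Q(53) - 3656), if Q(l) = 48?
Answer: 4167/3608 ≈ 1.1549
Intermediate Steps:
g(S, X) = 0
(-4167 + g(52, 0))/(Q(53) - 3656) = (-4167 + 0)/(48 - 3656) = -4167/(-3608) = -4167*(-1/3608) = 4167/3608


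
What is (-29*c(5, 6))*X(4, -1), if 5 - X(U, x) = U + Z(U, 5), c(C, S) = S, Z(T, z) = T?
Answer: 522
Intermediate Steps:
X(U, x) = 5 - 2*U (X(U, x) = 5 - (U + U) = 5 - 2*U)
(-29*c(5, 6))*X(4, -1) = (-29*6)*(5 - 2*4) = -174*(5 - 8) = -174*(-3) = 522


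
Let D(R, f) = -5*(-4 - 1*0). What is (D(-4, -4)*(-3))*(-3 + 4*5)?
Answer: -1020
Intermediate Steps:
D(R, f) = 20 (D(R, f) = -5*(-4 + 0) = -5*(-4) = 20)
(D(-4, -4)*(-3))*(-3 + 4*5) = (20*(-3))*(-3 + 4*5) = -60*(-3 + 20) = -60*17 = -1020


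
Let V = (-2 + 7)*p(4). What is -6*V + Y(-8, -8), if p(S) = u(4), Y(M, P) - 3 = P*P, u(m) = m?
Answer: -53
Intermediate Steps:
Y(M, P) = 3 + P² (Y(M, P) = 3 + P*P = 3 + P²)
p(S) = 4
V = 20 (V = (-2 + 7)*4 = 5*4 = 20)
-6*V + Y(-8, -8) = -6*20 + (3 + (-8)²) = -120 + (3 + 64) = -120 + 67 = -53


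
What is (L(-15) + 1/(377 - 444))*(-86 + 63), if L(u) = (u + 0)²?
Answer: -346702/67 ≈ -5174.7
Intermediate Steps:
L(u) = u²
(L(-15) + 1/(377 - 444))*(-86 + 63) = ((-15)² + 1/(377 - 444))*(-86 + 63) = (225 + 1/(-67))*(-23) = (225 - 1/67)*(-23) = (15074/67)*(-23) = -346702/67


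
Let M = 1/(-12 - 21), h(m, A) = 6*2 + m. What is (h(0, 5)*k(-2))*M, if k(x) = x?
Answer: 8/11 ≈ 0.72727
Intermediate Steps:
h(m, A) = 12 + m
M = -1/33 (M = 1/(-33) = -1/33 ≈ -0.030303)
(h(0, 5)*k(-2))*M = ((12 + 0)*(-2))*(-1/33) = (12*(-2))*(-1/33) = -24*(-1/33) = 8/11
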